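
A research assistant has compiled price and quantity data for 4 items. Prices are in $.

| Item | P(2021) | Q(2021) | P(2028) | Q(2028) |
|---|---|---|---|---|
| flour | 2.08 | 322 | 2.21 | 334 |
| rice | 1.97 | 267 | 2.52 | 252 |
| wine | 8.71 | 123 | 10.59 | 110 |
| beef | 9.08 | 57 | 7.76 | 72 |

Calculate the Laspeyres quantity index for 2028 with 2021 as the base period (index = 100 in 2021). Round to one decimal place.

Laspeyres quantity index uses base-period prices as weights.
ΣP(2021)·Q(2028) = 2.08×334 + 1.97×252 + 8.71×110 + 9.08×72 = 694.72 + 496.44 + 958.1 + 653.76 = 2803.02
ΣP(2021)·Q(2021) = 2.08×322 + 1.97×267 + 8.71×123 + 9.08×57 = 669.76 + 525.99 + 1071.33 + 517.56 = 2784.64
Index = 2803.02 / 2784.64 × 100 = 100.6600

100.7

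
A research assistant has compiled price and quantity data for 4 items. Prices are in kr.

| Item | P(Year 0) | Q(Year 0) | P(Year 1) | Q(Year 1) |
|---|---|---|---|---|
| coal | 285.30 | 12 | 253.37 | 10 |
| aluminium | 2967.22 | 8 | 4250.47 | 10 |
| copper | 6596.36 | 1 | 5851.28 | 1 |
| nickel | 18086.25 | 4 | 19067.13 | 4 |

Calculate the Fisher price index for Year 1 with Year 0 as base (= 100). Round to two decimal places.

113.19

Laspeyres component (base-period weights):
ΣP(Year 1)Q(Year 0) = 253.37×12 + 4250.47×8 + 5851.28×1 + 19067.13×4 = 3040.44 + 34003.76 + 5851.28 + 76268.52 = 119164
ΣP(Year 0)Q(Year 0) = 285.30×12 + 2967.22×8 + 6596.36×1 + 18086.25×4 = 3423.6 + 23737.76 + 6596.36 + 72345 = 106102.72
L = 119164 / 106102.72 × 100 = 112.3100
Paasche component (current-period weights):
ΣP(Year 1)Q(Year 1) = 253.37×10 + 4250.47×10 + 5851.28×1 + 19067.13×4 = 2533.7 + 42504.7 + 5851.28 + 76268.52 = 127158.2
ΣP(Year 0)Q(Year 1) = 285.30×10 + 2967.22×10 + 6596.36×1 + 18086.25×4 = 2853 + 29672.2 + 6596.36 + 72345 = 111466.56
P = 127158.2 / 111466.56 × 100 = 114.0774
Fisher = √(L × P) = √(112.3100 × 114.0774) = 113.1903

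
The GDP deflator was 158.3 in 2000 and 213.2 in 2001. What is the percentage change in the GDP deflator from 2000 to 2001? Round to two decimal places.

Change = (213.2 − 158.3) / 158.3 × 100
       = 54.9 / 158.3 × 100 = 34.6810%

34.68%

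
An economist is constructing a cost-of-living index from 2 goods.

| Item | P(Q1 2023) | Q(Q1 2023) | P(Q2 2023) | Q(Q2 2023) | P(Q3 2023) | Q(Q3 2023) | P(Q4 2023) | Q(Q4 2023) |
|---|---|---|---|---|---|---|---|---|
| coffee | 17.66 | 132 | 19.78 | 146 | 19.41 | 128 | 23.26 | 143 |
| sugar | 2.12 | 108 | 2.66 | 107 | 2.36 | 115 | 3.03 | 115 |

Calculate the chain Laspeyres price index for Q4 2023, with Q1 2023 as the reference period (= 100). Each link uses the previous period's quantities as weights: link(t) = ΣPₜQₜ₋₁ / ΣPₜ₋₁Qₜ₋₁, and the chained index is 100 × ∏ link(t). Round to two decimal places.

Link Q1 2023→Q2 2023:
ΣP(Q2 2023)Q(Q1 2023) = 19.78×132 + 2.66×108 = 2610.96 + 287.28 = 2898.24
ΣP(Q1 2023)Q(Q1 2023) = 17.66×132 + 2.12×108 = 2331.12 + 228.96 = 2560.08
link = 2898.24/2560.08 = 1.132090
Link Q2 2023→Q3 2023:
ΣP(Q3 2023)Q(Q2 2023) = 19.41×146 + 2.36×107 = 2833.86 + 252.52 = 3086.38
ΣP(Q2 2023)Q(Q2 2023) = 19.78×146 + 2.66×107 = 2887.88 + 284.62 = 3172.5
link = 3086.38/3172.5 = 0.972854
Link Q3 2023→Q4 2023:
ΣP(Q4 2023)Q(Q3 2023) = 23.26×128 + 3.03×115 = 2977.28 + 348.45 = 3325.73
ΣP(Q3 2023)Q(Q3 2023) = 19.41×128 + 2.36×115 = 2484.48 + 271.4 = 2755.88
link = 3325.73/2755.88 = 1.206776
Chained index = 100 × 1.132090 × 0.972854 × 1.206776 = 132.9093

132.91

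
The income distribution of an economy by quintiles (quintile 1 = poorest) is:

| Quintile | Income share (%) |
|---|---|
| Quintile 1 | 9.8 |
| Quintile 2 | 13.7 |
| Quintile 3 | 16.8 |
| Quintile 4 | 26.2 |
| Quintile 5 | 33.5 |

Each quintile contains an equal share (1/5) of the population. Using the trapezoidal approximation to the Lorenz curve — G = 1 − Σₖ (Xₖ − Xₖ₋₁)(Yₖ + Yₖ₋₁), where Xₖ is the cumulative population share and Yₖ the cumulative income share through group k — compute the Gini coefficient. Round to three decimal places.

0.240

Cumulative income shares Yₖ: 0.0980, 0.2350, 0.4030, 0.6650, 1.0000
Σ (Xₖ−Xₖ₋₁)(Yₖ+Yₖ₋₁) = (1/5)(0.0980+0.0000) + (1/5)(0.2350+0.0980) + (1/5)(0.4030+0.2350) + (1/5)(0.6650+0.4030) + (1/5)(1.0000+0.6650)
  = 0.0196 + 0.0666 + 0.1276 + 0.2136 + 0.3330 = 0.7604
G = 1 − 0.7604 = 0.2396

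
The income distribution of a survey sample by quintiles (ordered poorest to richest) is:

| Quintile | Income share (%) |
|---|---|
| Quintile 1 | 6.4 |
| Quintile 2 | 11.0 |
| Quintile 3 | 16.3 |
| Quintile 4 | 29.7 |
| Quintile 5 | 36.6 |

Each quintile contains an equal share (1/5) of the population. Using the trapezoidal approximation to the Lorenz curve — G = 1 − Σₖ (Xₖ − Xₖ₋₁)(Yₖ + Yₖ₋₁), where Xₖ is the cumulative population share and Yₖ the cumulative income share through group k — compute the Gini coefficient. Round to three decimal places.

Cumulative income shares Yₖ: 0.0640, 0.1740, 0.3370, 0.6340, 1.0000
Σ (Xₖ−Xₖ₋₁)(Yₖ+Yₖ₋₁) = (1/5)(0.0640+0.0000) + (1/5)(0.1740+0.0640) + (1/5)(0.3370+0.1740) + (1/5)(0.6340+0.3370) + (1/5)(1.0000+0.6340)
  = 0.0128 + 0.0476 + 0.1022 + 0.1942 + 0.3268 = 0.6836
G = 1 − 0.6836 = 0.3164

0.316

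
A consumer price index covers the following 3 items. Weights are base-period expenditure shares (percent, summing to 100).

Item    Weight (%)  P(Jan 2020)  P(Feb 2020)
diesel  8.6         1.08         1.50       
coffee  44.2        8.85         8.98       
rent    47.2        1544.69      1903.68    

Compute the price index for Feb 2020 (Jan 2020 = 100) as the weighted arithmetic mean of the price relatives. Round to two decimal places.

114.96

diesel: 8.6 × (1.50/1.08) = 8.6 × 1.388889 = 11.9444
coffee: 44.2 × (8.98/8.85) = 44.2 × 1.014689 = 44.8493
rent: 47.2 × (1903.68/1544.69) = 47.2 × 1.232403 = 58.1694
Index = Σ wᵢ·(p₁ᵢ/p₀ᵢ) = 11.9444 + 44.8493 + 58.1694 = 114.9631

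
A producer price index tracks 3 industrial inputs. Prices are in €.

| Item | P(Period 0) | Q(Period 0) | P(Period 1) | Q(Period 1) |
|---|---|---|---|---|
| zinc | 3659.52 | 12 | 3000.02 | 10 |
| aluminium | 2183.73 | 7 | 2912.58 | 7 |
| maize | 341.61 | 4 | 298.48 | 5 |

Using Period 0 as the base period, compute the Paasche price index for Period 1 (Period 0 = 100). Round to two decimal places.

96.81

Paasche price index uses current-period quantities as weights.
ΣP(Period 1)·Q(Period 1) = 3000.02×10 + 2912.58×7 + 298.48×5 = 30000.2 + 20388.06 + 1492.4 = 51880.66
ΣP(Period 0)·Q(Period 1) = 3659.52×10 + 2183.73×7 + 341.61×5 = 36595.2 + 15286.11 + 1708.05 = 53589.36
Index = 51880.66 / 53589.36 × 100 = 96.8115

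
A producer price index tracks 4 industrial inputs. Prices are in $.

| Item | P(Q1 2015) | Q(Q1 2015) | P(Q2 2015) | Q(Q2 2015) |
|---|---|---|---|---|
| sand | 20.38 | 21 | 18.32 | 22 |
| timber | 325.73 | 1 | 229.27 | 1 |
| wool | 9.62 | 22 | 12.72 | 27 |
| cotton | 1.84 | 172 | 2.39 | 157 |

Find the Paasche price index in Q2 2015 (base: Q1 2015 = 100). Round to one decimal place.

Paasche price index uses current-period quantities as weights.
ΣP(Q2 2015)·Q(Q2 2015) = 18.32×22 + 229.27×1 + 12.72×27 + 2.39×157 = 403.04 + 229.27 + 343.44 + 375.23 = 1350.98
ΣP(Q1 2015)·Q(Q2 2015) = 20.38×22 + 325.73×1 + 9.62×27 + 1.84×157 = 448.36 + 325.73 + 259.74 + 288.88 = 1322.71
Index = 1350.98 / 1322.71 × 100 = 102.1373

102.1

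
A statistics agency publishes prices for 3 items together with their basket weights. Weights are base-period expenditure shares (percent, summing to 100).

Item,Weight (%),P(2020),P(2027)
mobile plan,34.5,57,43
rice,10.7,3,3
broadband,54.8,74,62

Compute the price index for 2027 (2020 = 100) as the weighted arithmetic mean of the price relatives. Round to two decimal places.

82.64

mobile plan: 34.5 × (43/57) = 34.5 × 0.754386 = 26.0263
rice: 10.7 × (3/3) = 10.7 × 1.000000 = 10.7000
broadband: 54.8 × (62/74) = 54.8 × 0.837838 = 45.9135
Index = Σ wᵢ·(p₁ᵢ/p₀ᵢ) = 26.0263 + 10.7000 + 45.9135 = 82.6398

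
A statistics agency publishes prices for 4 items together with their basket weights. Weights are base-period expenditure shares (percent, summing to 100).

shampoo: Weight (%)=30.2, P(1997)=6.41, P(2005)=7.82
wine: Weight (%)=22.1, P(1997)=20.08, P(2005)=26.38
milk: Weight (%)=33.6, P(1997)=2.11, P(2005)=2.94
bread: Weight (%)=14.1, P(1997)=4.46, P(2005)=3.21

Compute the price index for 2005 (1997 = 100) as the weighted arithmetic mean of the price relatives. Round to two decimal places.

shampoo: 30.2 × (7.82/6.41) = 30.2 × 1.219969 = 36.8431
wine: 22.1 × (26.38/20.08) = 22.1 × 1.313745 = 29.0338
milk: 33.6 × (2.94/2.11) = 33.6 × 1.393365 = 46.8171
bread: 14.1 × (3.21/4.46) = 14.1 × 0.719731 = 10.1482
Index = Σ wᵢ·(p₁ᵢ/p₀ᵢ) = 36.8431 + 29.0338 + 46.8171 + 10.1482 = 122.8421

122.84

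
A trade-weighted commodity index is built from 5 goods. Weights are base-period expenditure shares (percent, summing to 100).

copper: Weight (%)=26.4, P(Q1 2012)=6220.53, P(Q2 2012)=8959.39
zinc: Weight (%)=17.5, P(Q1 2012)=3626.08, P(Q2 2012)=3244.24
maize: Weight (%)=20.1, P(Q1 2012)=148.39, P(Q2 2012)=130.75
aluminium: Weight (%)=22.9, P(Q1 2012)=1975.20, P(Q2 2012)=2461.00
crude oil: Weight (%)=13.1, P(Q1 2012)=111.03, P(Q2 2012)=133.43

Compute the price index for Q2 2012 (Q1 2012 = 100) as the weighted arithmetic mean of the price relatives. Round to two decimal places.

copper: 26.4 × (8959.39/6220.53) = 26.4 × 1.440294 = 38.0238
zinc: 17.5 × (3244.24/3626.08) = 17.5 × 0.894696 = 15.6572
maize: 20.1 × (130.75/148.39) = 20.1 × 0.881124 = 17.7106
aluminium: 22.9 × (2461.00/1975.20) = 22.9 × 1.245950 = 28.5322
crude oil: 13.1 × (133.43/111.03) = 13.1 × 1.201747 = 15.7429
Index = Σ wᵢ·(p₁ᵢ/p₀ᵢ) = 38.0238 + 15.6572 + 17.7106 + 28.5322 + 15.7429 = 115.6667

115.67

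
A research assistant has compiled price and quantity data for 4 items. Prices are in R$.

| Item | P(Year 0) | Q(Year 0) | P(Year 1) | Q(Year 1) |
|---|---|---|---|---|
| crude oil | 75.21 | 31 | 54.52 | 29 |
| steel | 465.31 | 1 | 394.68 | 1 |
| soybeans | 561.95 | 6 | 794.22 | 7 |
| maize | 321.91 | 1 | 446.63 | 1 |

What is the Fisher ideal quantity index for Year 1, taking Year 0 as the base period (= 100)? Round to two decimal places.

107.85

Laspeyres component (base-period weights):
ΣP(Year 0)Q(Year 1) = 75.21×29 + 465.31×1 + 561.95×7 + 321.91×1 = 2181.09 + 465.31 + 3933.65 + 321.91 = 6901.96
ΣP(Year 0)Q(Year 0) = 75.21×31 + 465.31×1 + 561.95×6 + 321.91×1 = 2331.51 + 465.31 + 3371.7 + 321.91 = 6490.43
L = 6901.96 / 6490.43 × 100 = 106.3406
Paasche component (current-period weights):
ΣP(Year 1)Q(Year 1) = 54.52×29 + 394.68×1 + 794.22×7 + 446.63×1 = 1581.08 + 394.68 + 5559.54 + 446.63 = 7981.93
ΣP(Year 1)Q(Year 0) = 54.52×31 + 394.68×1 + 794.22×6 + 446.63×1 = 1690.12 + 394.68 + 4765.32 + 446.63 = 7296.75
P = 7981.93 / 7296.75 × 100 = 109.3902
Fisher = √(L × P) = √(106.3406 × 109.3902) = 107.8546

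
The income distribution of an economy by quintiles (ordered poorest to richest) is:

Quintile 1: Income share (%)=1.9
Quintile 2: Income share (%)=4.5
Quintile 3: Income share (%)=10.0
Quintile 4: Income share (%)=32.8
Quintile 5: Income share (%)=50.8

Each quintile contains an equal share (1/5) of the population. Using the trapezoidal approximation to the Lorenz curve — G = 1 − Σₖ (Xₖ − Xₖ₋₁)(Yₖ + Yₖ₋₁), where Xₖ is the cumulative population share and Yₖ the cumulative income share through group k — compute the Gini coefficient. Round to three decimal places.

Cumulative income shares Yₖ: 0.0190, 0.0640, 0.1640, 0.4920, 1.0000
Σ (Xₖ−Xₖ₋₁)(Yₖ+Yₖ₋₁) = (1/5)(0.0190+0.0000) + (1/5)(0.0640+0.0190) + (1/5)(0.1640+0.0640) + (1/5)(0.4920+0.1640) + (1/5)(1.0000+0.4920)
  = 0.0038 + 0.0166 + 0.0456 + 0.1312 + 0.2984 = 0.4956
G = 1 − 0.4956 = 0.5044

0.504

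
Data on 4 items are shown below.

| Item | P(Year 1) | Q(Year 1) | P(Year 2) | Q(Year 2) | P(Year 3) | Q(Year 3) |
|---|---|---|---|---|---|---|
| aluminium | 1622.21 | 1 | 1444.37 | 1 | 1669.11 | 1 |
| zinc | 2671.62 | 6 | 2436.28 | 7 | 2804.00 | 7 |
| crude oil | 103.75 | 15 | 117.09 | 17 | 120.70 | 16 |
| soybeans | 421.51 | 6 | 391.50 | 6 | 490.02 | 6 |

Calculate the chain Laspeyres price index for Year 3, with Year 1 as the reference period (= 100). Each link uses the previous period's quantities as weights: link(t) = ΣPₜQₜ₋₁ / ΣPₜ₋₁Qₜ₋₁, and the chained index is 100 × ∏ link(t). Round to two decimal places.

106.80

Link Year 1→Year 2:
ΣP(Year 2)Q(Year 1) = 1444.37×1 + 2436.28×6 + 117.09×15 + 391.50×6 = 1444.37 + 14617.68 + 1756.35 + 2349 = 20167.4
ΣP(Year 1)Q(Year 1) = 1622.21×1 + 2671.62×6 + 103.75×15 + 421.51×6 = 1622.21 + 16029.72 + 1556.25 + 2529.06 = 21737.24
link = 20167.4/21737.24 = 0.927781
Link Year 2→Year 3:
ΣP(Year 3)Q(Year 2) = 1669.11×1 + 2804.00×7 + 120.70×17 + 490.02×6 = 1669.11 + 19628 + 2051.9 + 2940.12 = 26289.13
ΣP(Year 2)Q(Year 2) = 1444.37×1 + 2436.28×7 + 117.09×17 + 391.50×6 = 1444.37 + 17053.96 + 1990.53 + 2349 = 22837.86
link = 26289.13/22837.86 = 1.151121
Chained index = 100 × 0.927781 × 1.151121 = 106.7988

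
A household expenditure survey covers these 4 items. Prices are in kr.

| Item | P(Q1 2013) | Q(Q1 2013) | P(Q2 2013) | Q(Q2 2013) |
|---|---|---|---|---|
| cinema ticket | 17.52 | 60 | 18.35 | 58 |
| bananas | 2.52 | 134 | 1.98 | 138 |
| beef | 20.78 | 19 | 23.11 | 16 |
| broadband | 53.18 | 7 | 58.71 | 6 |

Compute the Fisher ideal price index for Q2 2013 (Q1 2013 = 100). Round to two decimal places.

102.49

Laspeyres component (base-period weights):
ΣP(Q2 2013)Q(Q1 2013) = 18.35×60 + 1.98×134 + 23.11×19 + 58.71×7 = 1101 + 265.32 + 439.09 + 410.97 = 2216.38
ΣP(Q1 2013)Q(Q1 2013) = 17.52×60 + 2.52×134 + 20.78×19 + 53.18×7 = 1051.2 + 337.68 + 394.82 + 372.26 = 2155.96
L = 2216.38 / 2155.96 × 100 = 102.8025
Paasche component (current-period weights):
ΣP(Q2 2013)Q(Q2 2013) = 18.35×58 + 1.98×138 + 23.11×16 + 58.71×6 = 1064.3 + 273.24 + 369.76 + 352.26 = 2059.56
ΣP(Q1 2013)Q(Q2 2013) = 17.52×58 + 2.52×138 + 20.78×16 + 53.18×6 = 1016.16 + 347.76 + 332.48 + 319.08 = 2015.48
P = 2059.56 / 2015.48 × 100 = 102.1871
Fisher = √(L × P) = √(102.8025 × 102.1871) = 102.4943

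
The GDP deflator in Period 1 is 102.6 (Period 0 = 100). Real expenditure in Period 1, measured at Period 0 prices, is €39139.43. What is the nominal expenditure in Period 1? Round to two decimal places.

40157.06

Nominal = Real × (Index/100) = 39139.43 × (102.6/100)
        = 39139.43 × 1.026 = 40157.0552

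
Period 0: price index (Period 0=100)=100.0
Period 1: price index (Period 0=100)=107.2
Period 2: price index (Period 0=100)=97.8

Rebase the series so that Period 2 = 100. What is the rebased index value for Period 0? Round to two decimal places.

Rebased(Period 0) = 100.0 / 97.8 × 100 = 102.2495

102.25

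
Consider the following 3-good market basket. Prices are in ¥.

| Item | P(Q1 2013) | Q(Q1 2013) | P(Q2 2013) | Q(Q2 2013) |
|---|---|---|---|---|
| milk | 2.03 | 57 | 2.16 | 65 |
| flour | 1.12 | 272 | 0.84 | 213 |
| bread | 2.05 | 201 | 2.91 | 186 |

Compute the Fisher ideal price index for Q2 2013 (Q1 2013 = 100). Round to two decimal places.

113.48

Laspeyres component (base-period weights):
ΣP(Q2 2013)Q(Q1 2013) = 2.16×57 + 0.84×272 + 2.91×201 = 123.12 + 228.48 + 584.91 = 936.51
ΣP(Q1 2013)Q(Q1 2013) = 2.03×57 + 1.12×272 + 2.05×201 = 115.71 + 304.64 + 412.05 = 832.4
L = 936.51 / 832.4 × 100 = 112.5072
Paasche component (current-period weights):
ΣP(Q2 2013)Q(Q2 2013) = 2.16×65 + 0.84×213 + 2.91×186 = 140.4 + 178.92 + 541.26 = 860.58
ΣP(Q1 2013)Q(Q2 2013) = 2.03×65 + 1.12×213 + 2.05×186 = 131.95 + 238.56 + 381.3 = 751.81
P = 860.58 / 751.81 × 100 = 114.4678
Fisher = √(L × P) = √(112.5072 × 114.4678) = 113.4832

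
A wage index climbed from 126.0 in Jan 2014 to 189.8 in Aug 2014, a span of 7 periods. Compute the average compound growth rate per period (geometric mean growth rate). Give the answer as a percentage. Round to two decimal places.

Growth factor = (189.8/126.0)^(1/7) = (1.506349)^(1/7) = 1.060274
Growth rate = 1.060274 − 1 = 0.060274 = 6.0274%

6.03%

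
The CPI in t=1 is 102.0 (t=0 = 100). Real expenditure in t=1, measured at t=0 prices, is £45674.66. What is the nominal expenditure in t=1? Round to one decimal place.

Nominal = Real × (Index/100) = 45674.66 × (102.0/100)
        = 45674.66 × 1.020 = 46588.1532

46588.2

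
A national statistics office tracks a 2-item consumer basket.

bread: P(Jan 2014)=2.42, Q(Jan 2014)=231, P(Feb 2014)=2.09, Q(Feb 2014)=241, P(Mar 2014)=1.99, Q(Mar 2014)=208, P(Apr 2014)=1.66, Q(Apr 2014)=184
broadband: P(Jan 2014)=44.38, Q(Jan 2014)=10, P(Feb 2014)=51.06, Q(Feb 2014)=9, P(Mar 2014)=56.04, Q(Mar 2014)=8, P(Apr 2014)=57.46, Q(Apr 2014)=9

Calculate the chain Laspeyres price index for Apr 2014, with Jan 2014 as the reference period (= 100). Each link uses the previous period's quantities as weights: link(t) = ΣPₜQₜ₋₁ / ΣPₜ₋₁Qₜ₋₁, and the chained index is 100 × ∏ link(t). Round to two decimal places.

Link Jan 2014→Feb 2014:
ΣP(Feb 2014)Q(Jan 2014) = 2.09×231 + 51.06×10 = 482.79 + 510.6 = 993.39
ΣP(Jan 2014)Q(Jan 2014) = 2.42×231 + 44.38×10 = 559.02 + 443.8 = 1002.82
link = 993.39/1002.82 = 0.990597
Link Feb 2014→Mar 2014:
ΣP(Mar 2014)Q(Feb 2014) = 1.99×241 + 56.04×9 = 479.59 + 504.36 = 983.95
ΣP(Feb 2014)Q(Feb 2014) = 2.09×241 + 51.06×9 = 503.69 + 459.54 = 963.23
link = 983.95/963.23 = 1.021511
Link Mar 2014→Apr 2014:
ΣP(Apr 2014)Q(Mar 2014) = 1.66×208 + 57.46×8 = 345.28 + 459.68 = 804.96
ΣP(Mar 2014)Q(Mar 2014) = 1.99×208 + 56.04×8 = 413.92 + 448.32 = 862.24
link = 804.96/862.24 = 0.933568
Chained index = 100 × 0.990597 × 1.021511 × 0.933568 = 94.4683

94.47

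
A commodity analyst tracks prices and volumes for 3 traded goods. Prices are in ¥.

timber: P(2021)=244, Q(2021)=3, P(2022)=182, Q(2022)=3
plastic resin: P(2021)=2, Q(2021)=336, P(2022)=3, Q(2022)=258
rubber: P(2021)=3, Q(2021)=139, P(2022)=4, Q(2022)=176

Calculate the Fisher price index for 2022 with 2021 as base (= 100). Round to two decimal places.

114.91

Laspeyres component (base-period weights):
ΣP(2022)Q(2021) = 182×3 + 3×336 + 4×139 = 546 + 1008 + 556 = 2110
ΣP(2021)Q(2021) = 244×3 + 2×336 + 3×139 = 732 + 672 + 417 = 1821
L = 2110 / 1821 × 100 = 115.8704
Paasche component (current-period weights):
ΣP(2022)Q(2022) = 182×3 + 3×258 + 4×176 = 546 + 774 + 704 = 2024
ΣP(2021)Q(2022) = 244×3 + 2×258 + 3×176 = 732 + 516 + 528 = 1776
P = 2024 / 1776 × 100 = 113.9640
Fisher = √(L × P) = √(115.8704 × 113.9640) = 114.9132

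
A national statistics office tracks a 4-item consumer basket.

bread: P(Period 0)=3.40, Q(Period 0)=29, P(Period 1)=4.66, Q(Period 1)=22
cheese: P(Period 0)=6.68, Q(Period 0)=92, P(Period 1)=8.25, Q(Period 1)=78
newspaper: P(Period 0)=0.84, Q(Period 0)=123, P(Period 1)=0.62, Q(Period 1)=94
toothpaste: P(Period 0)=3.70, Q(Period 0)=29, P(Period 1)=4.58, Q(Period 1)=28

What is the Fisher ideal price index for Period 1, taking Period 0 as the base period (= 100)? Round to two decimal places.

119.61

Laspeyres component (base-period weights):
ΣP(Period 1)Q(Period 0) = 4.66×29 + 8.25×92 + 0.62×123 + 4.58×29 = 135.14 + 759 + 76.26 + 132.82 = 1103.22
ΣP(Period 0)Q(Period 0) = 3.40×29 + 6.68×92 + 0.84×123 + 3.70×29 = 98.6 + 614.56 + 103.32 + 107.3 = 923.78
L = 1103.22 / 923.78 × 100 = 119.4245
Paasche component (current-period weights):
ΣP(Period 1)Q(Period 1) = 4.66×22 + 8.25×78 + 0.62×94 + 4.58×28 = 102.52 + 643.5 + 58.28 + 128.24 = 932.54
ΣP(Period 0)Q(Period 1) = 3.40×22 + 6.68×78 + 0.84×94 + 3.70×28 = 74.8 + 521.04 + 78.96 + 103.6 = 778.4
P = 932.54 / 778.4 × 100 = 119.8022
Fisher = √(L × P) = √(119.4245 × 119.8022) = 119.6132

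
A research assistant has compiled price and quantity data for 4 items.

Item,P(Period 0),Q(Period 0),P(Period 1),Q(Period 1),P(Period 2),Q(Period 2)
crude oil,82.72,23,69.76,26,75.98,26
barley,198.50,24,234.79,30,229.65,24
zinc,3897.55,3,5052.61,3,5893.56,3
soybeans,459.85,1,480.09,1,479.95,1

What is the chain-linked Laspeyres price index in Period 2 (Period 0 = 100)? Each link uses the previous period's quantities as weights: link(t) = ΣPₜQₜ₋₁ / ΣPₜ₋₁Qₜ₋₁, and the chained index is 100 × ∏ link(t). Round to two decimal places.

134.12

Link Period 0→Period 1:
ΣP(Period 1)Q(Period 0) = 69.76×23 + 234.79×24 + 5052.61×3 + 480.09×1 = 1604.48 + 5634.96 + 15157.83 + 480.09 = 22877.36
ΣP(Period 0)Q(Period 0) = 82.72×23 + 198.50×24 + 3897.55×3 + 459.85×1 = 1902.56 + 4764 + 11692.65 + 459.85 = 18819.06
link = 22877.36/18819.06 = 1.215648
Link Period 1→Period 2:
ΣP(Period 2)Q(Period 1) = 75.98×26 + 229.65×30 + 5893.56×3 + 479.95×1 = 1975.48 + 6889.5 + 17680.68 + 479.95 = 27025.61
ΣP(Period 1)Q(Period 1) = 69.76×26 + 234.79×30 + 5052.61×3 + 480.09×1 = 1813.76 + 7043.7 + 15157.83 + 480.09 = 24495.38
link = 27025.61/24495.38 = 1.103294
Chained index = 100 × 1.215648 × 1.103294 = 134.1218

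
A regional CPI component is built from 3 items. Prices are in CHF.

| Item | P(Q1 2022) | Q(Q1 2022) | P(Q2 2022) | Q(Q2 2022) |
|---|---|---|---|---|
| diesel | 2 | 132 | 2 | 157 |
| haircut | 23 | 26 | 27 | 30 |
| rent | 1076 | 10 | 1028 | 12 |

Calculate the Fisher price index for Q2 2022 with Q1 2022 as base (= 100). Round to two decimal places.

96.74

Laspeyres component (base-period weights):
ΣP(Q2 2022)Q(Q1 2022) = 2×132 + 27×26 + 1028×10 = 264 + 702 + 10280 = 11246
ΣP(Q1 2022)Q(Q1 2022) = 2×132 + 23×26 + 1076×10 = 264 + 598 + 10760 = 11622
L = 11246 / 11622 × 100 = 96.7648
Paasche component (current-period weights):
ΣP(Q2 2022)Q(Q2 2022) = 2×157 + 27×30 + 1028×12 = 314 + 810 + 12336 = 13460
ΣP(Q1 2022)Q(Q2 2022) = 2×157 + 23×30 + 1076×12 = 314 + 690 + 12912 = 13916
P = 13460 / 13916 × 100 = 96.7232
Fisher = √(L × P) = √(96.7648 × 96.7232) = 96.7440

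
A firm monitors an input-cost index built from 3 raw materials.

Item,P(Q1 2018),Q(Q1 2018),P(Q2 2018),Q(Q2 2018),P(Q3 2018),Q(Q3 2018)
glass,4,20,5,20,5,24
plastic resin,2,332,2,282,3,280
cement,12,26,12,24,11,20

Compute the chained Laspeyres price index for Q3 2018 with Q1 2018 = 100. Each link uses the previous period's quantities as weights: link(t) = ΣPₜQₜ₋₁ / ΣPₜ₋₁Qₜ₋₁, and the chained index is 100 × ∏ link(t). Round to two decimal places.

129.51

Link Q1 2018→Q2 2018:
ΣP(Q2 2018)Q(Q1 2018) = 5×20 + 2×332 + 12×26 = 100 + 664 + 312 = 1076
ΣP(Q1 2018)Q(Q1 2018) = 4×20 + 2×332 + 12×26 = 80 + 664 + 312 = 1056
link = 1076/1056 = 1.018939
Link Q2 2018→Q3 2018:
ΣP(Q3 2018)Q(Q2 2018) = 5×20 + 3×282 + 11×24 = 100 + 846 + 264 = 1210
ΣP(Q2 2018)Q(Q2 2018) = 5×20 + 2×282 + 12×24 = 100 + 564 + 288 = 952
link = 1210/952 = 1.271008
Chained index = 100 × 1.018939 × 1.271008 = 129.5081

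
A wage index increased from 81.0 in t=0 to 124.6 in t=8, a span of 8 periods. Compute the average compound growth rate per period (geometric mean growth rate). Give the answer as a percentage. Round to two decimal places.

Growth factor = (124.6/81.0)^(1/8) = (1.538272)^(1/8) = 1.055308
Growth rate = 1.055308 − 1 = 0.055308 = 5.5308%

5.53%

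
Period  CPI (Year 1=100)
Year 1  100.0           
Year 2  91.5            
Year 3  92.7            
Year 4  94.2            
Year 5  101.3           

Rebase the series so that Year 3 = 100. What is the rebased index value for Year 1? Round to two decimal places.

Rebased(Year 1) = 100.0 / 92.7 × 100 = 107.8749

107.87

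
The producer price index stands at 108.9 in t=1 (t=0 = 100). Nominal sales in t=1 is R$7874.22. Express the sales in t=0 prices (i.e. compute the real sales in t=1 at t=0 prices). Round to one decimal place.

7230.7

Real = Nominal ÷ (Index/100) = 7874.22 ÷ (108.9/100)
     = 7874.22 ÷ 1.089 = 7230.6887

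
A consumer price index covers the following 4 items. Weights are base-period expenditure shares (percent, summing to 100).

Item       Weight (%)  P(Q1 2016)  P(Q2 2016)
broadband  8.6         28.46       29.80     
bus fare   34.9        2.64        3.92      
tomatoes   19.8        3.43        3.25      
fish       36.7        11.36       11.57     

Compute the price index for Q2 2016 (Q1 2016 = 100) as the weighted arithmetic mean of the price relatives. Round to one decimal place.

117.0

broadband: 8.6 × (29.80/28.46) = 8.6 × 1.047084 = 9.0049
bus fare: 34.9 × (3.92/2.64) = 34.9 × 1.484848 = 51.8212
tomatoes: 19.8 × (3.25/3.43) = 19.8 × 0.947522 = 18.7609
fish: 36.7 × (11.57/11.36) = 36.7 × 1.018486 = 37.3784
Index = Σ wᵢ·(p₁ᵢ/p₀ᵢ) = 9.0049 + 51.8212 + 18.7609 + 37.3784 = 116.9655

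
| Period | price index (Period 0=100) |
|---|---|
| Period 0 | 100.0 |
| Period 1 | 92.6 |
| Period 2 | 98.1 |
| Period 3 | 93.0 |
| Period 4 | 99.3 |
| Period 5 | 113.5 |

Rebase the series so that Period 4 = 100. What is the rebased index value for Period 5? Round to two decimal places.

114.30

Rebased(Period 5) = 113.5 / 99.3 × 100 = 114.3001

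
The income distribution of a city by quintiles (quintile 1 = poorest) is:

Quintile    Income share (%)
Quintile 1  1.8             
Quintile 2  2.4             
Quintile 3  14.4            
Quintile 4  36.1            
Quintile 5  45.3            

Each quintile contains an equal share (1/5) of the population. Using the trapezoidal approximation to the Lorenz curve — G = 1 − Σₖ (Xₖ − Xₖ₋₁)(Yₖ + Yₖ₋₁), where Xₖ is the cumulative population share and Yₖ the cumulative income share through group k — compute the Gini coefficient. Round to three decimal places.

Cumulative income shares Yₖ: 0.0180, 0.0420, 0.1860, 0.5470, 1.0000
Σ (Xₖ−Xₖ₋₁)(Yₖ+Yₖ₋₁) = (1/5)(0.0180+0.0000) + (1/5)(0.0420+0.0180) + (1/5)(0.1860+0.0420) + (1/5)(0.5470+0.1860) + (1/5)(1.0000+0.5470)
  = 0.0036 + 0.0120 + 0.0456 + 0.1466 + 0.3094 = 0.5172
G = 1 − 0.5172 = 0.4828

0.483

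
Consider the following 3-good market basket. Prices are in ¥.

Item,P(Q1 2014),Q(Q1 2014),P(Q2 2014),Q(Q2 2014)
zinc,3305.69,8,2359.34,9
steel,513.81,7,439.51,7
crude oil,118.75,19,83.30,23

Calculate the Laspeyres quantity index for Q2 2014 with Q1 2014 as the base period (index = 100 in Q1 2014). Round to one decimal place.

111.7

Laspeyres quantity index uses base-period prices as weights.
ΣP(Q1 2014)·Q(Q2 2014) = 3305.69×9 + 513.81×7 + 118.75×23 = 29751.21 + 3596.67 + 2731.25 = 36079.13
ΣP(Q1 2014)·Q(Q1 2014) = 3305.69×8 + 513.81×7 + 118.75×19 = 26445.52 + 3596.67 + 2256.25 = 32298.44
Index = 36079.13 / 32298.44 × 100 = 111.7055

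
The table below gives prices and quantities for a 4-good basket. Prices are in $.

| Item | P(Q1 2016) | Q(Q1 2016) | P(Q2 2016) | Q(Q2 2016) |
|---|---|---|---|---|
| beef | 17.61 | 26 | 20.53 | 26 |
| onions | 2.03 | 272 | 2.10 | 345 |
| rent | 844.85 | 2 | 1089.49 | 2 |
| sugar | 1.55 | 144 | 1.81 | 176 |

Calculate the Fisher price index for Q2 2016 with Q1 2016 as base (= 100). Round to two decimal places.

Laspeyres component (base-period weights):
ΣP(Q2 2016)Q(Q1 2016) = 20.53×26 + 2.10×272 + 1089.49×2 + 1.81×144 = 533.78 + 571.2 + 2178.98 + 260.64 = 3544.6
ΣP(Q1 2016)Q(Q1 2016) = 17.61×26 + 2.03×272 + 844.85×2 + 1.55×144 = 457.86 + 552.16 + 1689.7 + 223.2 = 2922.92
L = 3544.6 / 2922.92 × 100 = 121.2691
Paasche component (current-period weights):
ΣP(Q2 2016)Q(Q2 2016) = 20.53×26 + 2.10×345 + 1089.49×2 + 1.81×176 = 533.78 + 724.5 + 2178.98 + 318.56 = 3755.82
ΣP(Q1 2016)Q(Q2 2016) = 17.61×26 + 2.03×345 + 844.85×2 + 1.55×176 = 457.86 + 700.35 + 1689.7 + 272.8 = 3120.71
P = 3755.82 / 3120.71 × 100 = 120.3515
Fisher = √(L × P) = √(121.2691 × 120.3515) = 120.8094

120.81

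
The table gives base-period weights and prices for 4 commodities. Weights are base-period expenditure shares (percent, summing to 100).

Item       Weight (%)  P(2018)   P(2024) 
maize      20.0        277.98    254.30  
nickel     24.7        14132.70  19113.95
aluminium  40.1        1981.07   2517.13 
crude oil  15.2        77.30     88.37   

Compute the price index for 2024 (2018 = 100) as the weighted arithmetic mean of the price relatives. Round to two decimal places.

120.03

maize: 20.0 × (254.30/277.98) = 20.0 × 0.914814 = 18.2963
nickel: 24.7 × (19113.95/14132.70) = 24.7 × 1.352463 = 33.4058
aluminium: 40.1 × (2517.13/1981.07) = 40.1 × 1.270591 = 50.9507
crude oil: 15.2 × (88.37/77.30) = 15.2 × 1.143208 = 17.3768
Index = Σ wᵢ·(p₁ᵢ/p₀ᵢ) = 18.2963 + 33.4058 + 50.9507 + 17.3768 = 120.0296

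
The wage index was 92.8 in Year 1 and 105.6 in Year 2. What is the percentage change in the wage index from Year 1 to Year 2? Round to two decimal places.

13.79%

Change = (105.6 − 92.8) / 92.8 × 100
       = 12.8 / 92.8 × 100 = 13.7931%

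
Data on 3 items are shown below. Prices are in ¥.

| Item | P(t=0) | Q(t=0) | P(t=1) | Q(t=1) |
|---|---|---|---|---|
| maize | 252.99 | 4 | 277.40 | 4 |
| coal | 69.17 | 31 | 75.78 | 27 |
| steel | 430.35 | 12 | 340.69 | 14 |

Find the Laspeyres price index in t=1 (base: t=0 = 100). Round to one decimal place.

Laspeyres price index uses base-period quantities as weights.
ΣP(t=1)·Q(t=0) = 277.40×4 + 75.78×31 + 340.69×12 = 1109.6 + 2349.18 + 4088.28 = 7547.06
ΣP(t=0)·Q(t=0) = 252.99×4 + 69.17×31 + 430.35×12 = 1011.96 + 2144.27 + 5164.2 = 8320.43
Index = 7547.06 / 8320.43 × 100 = 90.7052

90.7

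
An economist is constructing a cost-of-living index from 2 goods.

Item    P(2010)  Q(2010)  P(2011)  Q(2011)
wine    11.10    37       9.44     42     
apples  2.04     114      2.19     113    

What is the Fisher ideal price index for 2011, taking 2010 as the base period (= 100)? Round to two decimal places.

Laspeyres component (base-period weights):
ΣP(2011)Q(2010) = 9.44×37 + 2.19×114 = 349.28 + 249.66 = 598.94
ΣP(2010)Q(2010) = 11.10×37 + 2.04×114 = 410.7 + 232.56 = 643.26
L = 598.94 / 643.26 × 100 = 93.1101
Paasche component (current-period weights):
ΣP(2011)Q(2011) = 9.44×42 + 2.19×113 = 396.48 + 247.47 = 643.95
ΣP(2010)Q(2011) = 11.10×42 + 2.04×113 = 466.2 + 230.52 = 696.72
P = 643.95 / 696.72 × 100 = 92.4259
Fisher = √(L × P) = √(93.1101 × 92.4259) = 92.7674

92.77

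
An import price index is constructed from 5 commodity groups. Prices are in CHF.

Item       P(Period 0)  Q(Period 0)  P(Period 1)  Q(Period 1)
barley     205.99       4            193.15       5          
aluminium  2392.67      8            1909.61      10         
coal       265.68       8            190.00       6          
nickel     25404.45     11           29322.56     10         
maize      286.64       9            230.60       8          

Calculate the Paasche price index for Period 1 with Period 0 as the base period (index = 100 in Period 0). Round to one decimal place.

Paasche price index uses current-period quantities as weights.
ΣP(Period 1)·Q(Period 1) = 193.15×5 + 1909.61×10 + 190.00×6 + 29322.56×10 + 230.60×8 = 965.75 + 19096.1 + 1140 + 293225.6 + 1844.8 = 316272.25
ΣP(Period 0)·Q(Period 1) = 205.99×5 + 2392.67×10 + 265.68×6 + 25404.45×10 + 286.64×8 = 1029.95 + 23926.7 + 1594.08 + 254044.5 + 2293.12 = 282888.35
Index = 316272.25 / 282888.35 × 100 = 111.8011

111.8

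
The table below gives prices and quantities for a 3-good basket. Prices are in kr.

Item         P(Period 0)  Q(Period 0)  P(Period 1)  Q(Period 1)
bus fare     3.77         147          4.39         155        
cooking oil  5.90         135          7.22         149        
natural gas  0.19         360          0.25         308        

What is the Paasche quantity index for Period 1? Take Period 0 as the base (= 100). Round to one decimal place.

107.2

Paasche quantity index uses current-period prices as weights.
ΣP(Period 1)·Q(Period 1) = 4.39×155 + 7.22×149 + 0.25×308 = 680.45 + 1075.78 + 77 = 1833.23
ΣP(Period 1)·Q(Period 0) = 4.39×147 + 7.22×135 + 0.25×360 = 645.33 + 974.7 + 90 = 1710.03
Index = 1833.23 / 1710.03 × 100 = 107.2046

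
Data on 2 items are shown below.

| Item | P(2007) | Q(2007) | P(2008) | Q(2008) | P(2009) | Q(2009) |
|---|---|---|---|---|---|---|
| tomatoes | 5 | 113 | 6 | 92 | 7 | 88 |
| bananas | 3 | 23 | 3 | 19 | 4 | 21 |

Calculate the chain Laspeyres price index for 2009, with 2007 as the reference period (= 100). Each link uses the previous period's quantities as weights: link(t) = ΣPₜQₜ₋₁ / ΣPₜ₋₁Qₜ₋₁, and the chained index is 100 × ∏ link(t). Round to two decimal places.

139.30

Link 2007→2008:
ΣP(2008)Q(2007) = 6×113 + 3×23 = 678 + 69 = 747
ΣP(2007)Q(2007) = 5×113 + 3×23 = 565 + 69 = 634
link = 747/634 = 1.178233
Link 2008→2009:
ΣP(2009)Q(2008) = 7×92 + 4×19 = 644 + 76 = 720
ΣP(2008)Q(2008) = 6×92 + 3×19 = 552 + 57 = 609
link = 720/609 = 1.182266
Chained index = 100 × 1.178233 × 1.182266 = 139.2985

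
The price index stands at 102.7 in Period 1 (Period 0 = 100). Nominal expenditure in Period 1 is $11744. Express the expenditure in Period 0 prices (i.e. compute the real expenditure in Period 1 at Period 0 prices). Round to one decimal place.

11435.2

Real = Nominal ÷ (Index/100) = 11744 ÷ (102.7/100)
     = 11744 ÷ 1.027 = 11435.2483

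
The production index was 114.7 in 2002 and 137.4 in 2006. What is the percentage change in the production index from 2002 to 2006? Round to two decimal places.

19.79%

Change = (137.4 − 114.7) / 114.7 × 100
       = 22.7 / 114.7 × 100 = 19.7908%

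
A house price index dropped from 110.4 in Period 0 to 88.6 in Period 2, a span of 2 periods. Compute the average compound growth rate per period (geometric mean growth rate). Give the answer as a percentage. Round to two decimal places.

-10.42%

Growth factor = (88.6/110.4)^(1/2) = (0.802536)^(1/2) = 0.895844
Growth rate = 0.895844 − 1 = -0.104156 = -10.4156%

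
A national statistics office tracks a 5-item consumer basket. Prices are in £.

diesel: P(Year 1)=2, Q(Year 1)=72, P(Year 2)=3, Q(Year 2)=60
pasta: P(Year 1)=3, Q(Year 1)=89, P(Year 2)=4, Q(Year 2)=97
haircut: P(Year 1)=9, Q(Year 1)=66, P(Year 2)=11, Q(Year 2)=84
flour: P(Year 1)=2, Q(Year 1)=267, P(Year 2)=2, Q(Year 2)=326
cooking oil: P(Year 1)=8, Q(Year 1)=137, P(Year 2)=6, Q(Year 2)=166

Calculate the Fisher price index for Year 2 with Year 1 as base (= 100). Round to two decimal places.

100.25

Laspeyres component (base-period weights):
ΣP(Year 2)Q(Year 1) = 3×72 + 4×89 + 11×66 + 2×267 + 6×137 = 216 + 356 + 726 + 534 + 822 = 2654
ΣP(Year 1)Q(Year 1) = 2×72 + 3×89 + 9×66 + 2×267 + 8×137 = 144 + 267 + 594 + 534 + 1096 = 2635
L = 2654 / 2635 × 100 = 100.7211
Paasche component (current-period weights):
ΣP(Year 2)Q(Year 2) = 3×60 + 4×97 + 11×84 + 2×326 + 6×166 = 180 + 388 + 924 + 652 + 996 = 3140
ΣP(Year 1)Q(Year 2) = 2×60 + 3×97 + 9×84 + 2×326 + 8×166 = 120 + 291 + 756 + 652 + 1328 = 3147
P = 3140 / 3147 × 100 = 99.7776
Fisher = √(L × P) = √(100.7211 × 99.7776) = 100.2482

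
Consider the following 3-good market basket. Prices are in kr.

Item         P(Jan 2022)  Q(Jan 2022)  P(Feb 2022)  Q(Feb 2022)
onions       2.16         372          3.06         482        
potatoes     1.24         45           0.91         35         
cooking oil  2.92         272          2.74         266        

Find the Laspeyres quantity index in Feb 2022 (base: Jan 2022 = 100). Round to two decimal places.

Laspeyres quantity index uses base-period prices as weights.
ΣP(Jan 2022)·Q(Feb 2022) = 2.16×482 + 1.24×35 + 2.92×266 = 1041.12 + 43.4 + 776.72 = 1861.24
ΣP(Jan 2022)·Q(Jan 2022) = 2.16×372 + 1.24×45 + 2.92×272 = 803.52 + 55.8 + 794.24 = 1653.56
Index = 1861.24 / 1653.56 × 100 = 112.5596

112.56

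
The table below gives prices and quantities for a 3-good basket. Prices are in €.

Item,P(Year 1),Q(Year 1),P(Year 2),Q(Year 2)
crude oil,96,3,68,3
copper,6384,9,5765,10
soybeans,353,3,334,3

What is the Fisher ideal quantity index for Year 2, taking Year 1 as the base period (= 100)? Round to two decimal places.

110.86

Laspeyres component (base-period weights):
ΣP(Year 1)Q(Year 2) = 96×3 + 6384×10 + 353×3 = 288 + 63840 + 1059 = 65187
ΣP(Year 1)Q(Year 1) = 96×3 + 6384×9 + 353×3 = 288 + 57456 + 1059 = 58803
L = 65187 / 58803 × 100 = 110.8566
Paasche component (current-period weights):
ΣP(Year 2)Q(Year 2) = 68×3 + 5765×10 + 334×3 = 204 + 57650 + 1002 = 58856
ΣP(Year 2)Q(Year 1) = 68×3 + 5765×9 + 334×3 = 204 + 51885 + 1002 = 53091
P = 58856 / 53091 × 100 = 110.8587
Fisher = √(L × P) = √(110.8566 × 110.8587) = 110.8577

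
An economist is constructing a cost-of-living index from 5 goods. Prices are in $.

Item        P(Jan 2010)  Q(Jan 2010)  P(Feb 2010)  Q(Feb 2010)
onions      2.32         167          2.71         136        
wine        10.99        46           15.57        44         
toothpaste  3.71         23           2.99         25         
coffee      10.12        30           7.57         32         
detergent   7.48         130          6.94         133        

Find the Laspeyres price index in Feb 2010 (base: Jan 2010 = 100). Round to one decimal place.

105.0

Laspeyres price index uses base-period quantities as weights.
ΣP(Feb 2010)·Q(Jan 2010) = 2.71×167 + 15.57×46 + 2.99×23 + 7.57×30 + 6.94×130 = 452.57 + 716.22 + 68.77 + 227.1 + 902.2 = 2366.86
ΣP(Jan 2010)·Q(Jan 2010) = 2.32×167 + 10.99×46 + 3.71×23 + 10.12×30 + 7.48×130 = 387.44 + 505.54 + 85.33 + 303.6 + 972.4 = 2254.31
Index = 2366.86 / 2254.31 × 100 = 104.9927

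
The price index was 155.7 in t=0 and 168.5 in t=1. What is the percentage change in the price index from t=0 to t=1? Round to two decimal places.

Change = (168.5 − 155.7) / 155.7 × 100
       = 12.8 / 155.7 × 100 = 8.2209%

8.22%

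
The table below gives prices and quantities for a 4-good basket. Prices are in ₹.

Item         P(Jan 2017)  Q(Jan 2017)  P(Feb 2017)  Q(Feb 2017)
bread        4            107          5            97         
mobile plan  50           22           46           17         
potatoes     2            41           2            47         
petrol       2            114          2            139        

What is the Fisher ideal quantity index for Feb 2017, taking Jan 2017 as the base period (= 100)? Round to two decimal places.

Laspeyres component (base-period weights):
ΣP(Jan 2017)Q(Feb 2017) = 4×97 + 50×17 + 2×47 + 2×139 = 388 + 850 + 94 + 278 = 1610
ΣP(Jan 2017)Q(Jan 2017) = 4×107 + 50×22 + 2×41 + 2×114 = 428 + 1100 + 82 + 228 = 1838
L = 1610 / 1838 × 100 = 87.5952
Paasche component (current-period weights):
ΣP(Feb 2017)Q(Feb 2017) = 5×97 + 46×17 + 2×47 + 2×139 = 485 + 782 + 94 + 278 = 1639
ΣP(Feb 2017)Q(Jan 2017) = 5×107 + 46×22 + 2×41 + 2×114 = 535 + 1012 + 82 + 228 = 1857
P = 1639 / 1857 × 100 = 88.2606
Fisher = √(L × P) = √(87.5952 × 88.2606) = 87.9273

87.93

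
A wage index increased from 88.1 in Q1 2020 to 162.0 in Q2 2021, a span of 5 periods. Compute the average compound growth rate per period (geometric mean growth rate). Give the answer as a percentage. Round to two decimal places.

Growth factor = (162.0/88.1)^(1/5) = (1.838820)^(1/5) = 1.129556
Growth rate = 1.129556 − 1 = 0.129556 = 12.9556%

12.96%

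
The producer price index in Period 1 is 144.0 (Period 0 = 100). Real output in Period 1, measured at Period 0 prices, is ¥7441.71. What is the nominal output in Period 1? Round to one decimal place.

10716.1

Nominal = Real × (Index/100) = 7441.71 × (144.0/100)
        = 7441.71 × 1.440 = 10716.0624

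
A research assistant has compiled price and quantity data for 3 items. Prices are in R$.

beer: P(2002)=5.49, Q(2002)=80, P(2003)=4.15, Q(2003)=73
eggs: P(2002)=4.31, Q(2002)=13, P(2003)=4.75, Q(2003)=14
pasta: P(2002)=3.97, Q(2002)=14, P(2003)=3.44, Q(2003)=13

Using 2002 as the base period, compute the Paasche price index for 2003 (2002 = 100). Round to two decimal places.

80.78

Paasche price index uses current-period quantities as weights.
ΣP(2003)·Q(2003) = 4.15×73 + 4.75×14 + 3.44×13 = 302.95 + 66.5 + 44.72 = 414.17
ΣP(2002)·Q(2003) = 5.49×73 + 4.31×14 + 3.97×13 = 400.77 + 60.34 + 51.61 = 512.72
Index = 414.17 / 512.72 × 100 = 80.7790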